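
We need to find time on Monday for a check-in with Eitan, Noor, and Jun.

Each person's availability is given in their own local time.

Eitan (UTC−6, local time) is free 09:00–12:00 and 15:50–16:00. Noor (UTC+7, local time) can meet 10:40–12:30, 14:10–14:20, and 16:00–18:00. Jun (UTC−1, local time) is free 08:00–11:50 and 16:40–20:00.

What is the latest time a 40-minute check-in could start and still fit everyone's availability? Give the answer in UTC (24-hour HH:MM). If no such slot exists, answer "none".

none

Eitan → UTC: 15:00–18:00, 21:50–22:00.
Noor → UTC: 03:40–05:30, 07:10–07:20, 09:00–11:00.
Jun → UTC: 09:00–12:50, 17:40–21:00.
Eitan ∩ Noor: (none).
Eitan ∩ Noor ∩ Jun: (none).
Windows ≥ 40 min: (none).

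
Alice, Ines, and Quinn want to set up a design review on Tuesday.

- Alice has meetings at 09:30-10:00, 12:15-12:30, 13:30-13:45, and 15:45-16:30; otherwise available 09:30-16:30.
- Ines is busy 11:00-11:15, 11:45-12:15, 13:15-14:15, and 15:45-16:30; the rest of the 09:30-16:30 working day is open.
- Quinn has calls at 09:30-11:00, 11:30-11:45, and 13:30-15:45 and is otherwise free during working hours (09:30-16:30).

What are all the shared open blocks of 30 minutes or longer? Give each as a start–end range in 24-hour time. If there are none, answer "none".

Alice free within 09:30–16:30: 10:00–12:15, 12:30–13:30, 13:45–15:45.
Ines free within 09:30–16:30: 09:30–11:00, 11:15–11:45, 12:15–13:15, 14:15–15:45.
Quinn free within 09:30–16:30: 11:00–11:30, 11:45–13:30, 15:45–16:30.
Alice ∩ Ines: 10:00–11:00, 11:15–11:45, 12:30–13:15, 14:15–15:45.
Alice ∩ Ines ∩ Quinn: 11:15–11:30, 12:30–13:15.
Windows ≥ 30 min: 12:30–13:15.

12:30–13:15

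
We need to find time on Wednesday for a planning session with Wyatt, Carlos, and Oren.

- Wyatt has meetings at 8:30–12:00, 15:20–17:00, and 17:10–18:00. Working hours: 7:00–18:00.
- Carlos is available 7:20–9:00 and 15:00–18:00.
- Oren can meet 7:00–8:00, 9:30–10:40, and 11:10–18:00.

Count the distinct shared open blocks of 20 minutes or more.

Wyatt free within 07:00–18:00: 07:00–08:30, 12:00–15:20, 17:00–17:10.
Wyatt ∩ Carlos: 07:20–08:30, 15:00–15:20, 17:00–17:10.
Wyatt ∩ Carlos ∩ Oren: 07:20–08:00, 15:00–15:20, 17:00–17:10.
Windows ≥ 20 min: 07:20–08:00, 15:00–15:20.
That's 2 windows.

2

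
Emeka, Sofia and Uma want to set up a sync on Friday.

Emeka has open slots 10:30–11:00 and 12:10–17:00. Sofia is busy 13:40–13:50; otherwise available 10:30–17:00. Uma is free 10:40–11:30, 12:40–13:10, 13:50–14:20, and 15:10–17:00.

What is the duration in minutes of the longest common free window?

Sofia free within 10:30–17:00: 10:30–13:40, 13:50–17:00.
Emeka ∩ Sofia: 10:30–11:00, 12:10–13:40, 13:50–17:00.
Emeka ∩ Sofia ∩ Uma: 10:40–11:00, 12:40–13:10, 13:50–14:20, 15:10–17:00.
Common window lengths: 20, 30, 30, 110 min; longest is 110.

110 minutes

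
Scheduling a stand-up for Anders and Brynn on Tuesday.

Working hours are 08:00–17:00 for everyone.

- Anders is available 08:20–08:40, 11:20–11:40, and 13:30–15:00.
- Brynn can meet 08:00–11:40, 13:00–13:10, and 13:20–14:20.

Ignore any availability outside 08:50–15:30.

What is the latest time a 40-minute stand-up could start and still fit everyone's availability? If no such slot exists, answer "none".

Anders ∩ Brynn: 08:20–08:40, 11:20–11:40, 13:30–14:20.
Restricted to 08:50–15:30: 11:20–11:40, 13:30–14:20.
Windows ≥ 40 min: 13:30–14:20.
Latest start in the last window 13:30–14:20 is 14:20 − 40 min = 13:40.

13:40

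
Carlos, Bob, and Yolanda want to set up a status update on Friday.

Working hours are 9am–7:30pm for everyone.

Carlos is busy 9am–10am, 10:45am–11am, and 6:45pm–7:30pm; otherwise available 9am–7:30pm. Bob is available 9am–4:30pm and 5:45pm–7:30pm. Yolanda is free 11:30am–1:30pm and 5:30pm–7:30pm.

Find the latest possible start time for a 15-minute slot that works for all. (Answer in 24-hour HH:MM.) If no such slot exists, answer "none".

18:30

Carlos free within 09:00–19:30: 10:00–10:45, 11:00–18:45.
Carlos ∩ Bob: 10:00–10:45, 11:00–16:30, 17:45–18:45.
Carlos ∩ Bob ∩ Yolanda: 11:30–13:30, 17:45–18:45.
Windows ≥ 15 min: 11:30–13:30, 17:45–18:45.
Latest start in the last window 17:45–18:45 is 18:45 − 15 min = 18:30.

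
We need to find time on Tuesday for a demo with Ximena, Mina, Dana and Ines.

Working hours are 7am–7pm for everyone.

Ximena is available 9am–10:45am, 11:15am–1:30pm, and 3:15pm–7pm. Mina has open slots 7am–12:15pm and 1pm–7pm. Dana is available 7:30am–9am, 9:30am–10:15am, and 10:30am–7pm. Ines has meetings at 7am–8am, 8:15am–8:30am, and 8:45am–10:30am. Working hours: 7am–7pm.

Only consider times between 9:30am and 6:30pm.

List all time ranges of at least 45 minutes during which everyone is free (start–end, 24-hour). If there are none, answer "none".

11:15–12:15, 15:15–18:30

Ines free within 07:00–19:00: 08:00–08:15, 08:30–08:45, 10:30–19:00.
Ximena ∩ Mina: 09:00–10:45, 11:15–12:15, 13:00–13:30, 15:15–19:00.
Ximena ∩ Mina ∩ Dana: 09:30–10:15, 10:30–10:45, 11:15–12:15, 13:00–13:30, 15:15–19:00.
Ximena ∩ Mina ∩ Dana ∩ Ines: 10:30–10:45, 11:15–12:15, 13:00–13:30, 15:15–19:00.
Restricted to 09:30–18:30: 10:30–10:45, 11:15–12:15, 13:00–13:30, 15:15–18:30.
Windows ≥ 45 min: 11:15–12:15, 15:15–18:30.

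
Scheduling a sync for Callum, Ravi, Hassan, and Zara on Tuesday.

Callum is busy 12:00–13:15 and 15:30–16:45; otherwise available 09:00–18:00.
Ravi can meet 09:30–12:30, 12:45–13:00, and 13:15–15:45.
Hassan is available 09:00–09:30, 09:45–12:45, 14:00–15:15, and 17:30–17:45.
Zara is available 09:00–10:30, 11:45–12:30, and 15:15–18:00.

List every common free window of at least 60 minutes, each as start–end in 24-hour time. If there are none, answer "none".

none

Callum free within 09:00–18:00: 09:00–12:00, 13:15–15:30, 16:45–18:00.
Callum ∩ Ravi: 09:30–12:00, 13:15–15:30.
Callum ∩ Ravi ∩ Hassan: 09:45–12:00, 14:00–15:15.
Callum ∩ Ravi ∩ Hassan ∩ Zara: 09:45–10:30, 11:45–12:00.
Windows ≥ 60 min: (none).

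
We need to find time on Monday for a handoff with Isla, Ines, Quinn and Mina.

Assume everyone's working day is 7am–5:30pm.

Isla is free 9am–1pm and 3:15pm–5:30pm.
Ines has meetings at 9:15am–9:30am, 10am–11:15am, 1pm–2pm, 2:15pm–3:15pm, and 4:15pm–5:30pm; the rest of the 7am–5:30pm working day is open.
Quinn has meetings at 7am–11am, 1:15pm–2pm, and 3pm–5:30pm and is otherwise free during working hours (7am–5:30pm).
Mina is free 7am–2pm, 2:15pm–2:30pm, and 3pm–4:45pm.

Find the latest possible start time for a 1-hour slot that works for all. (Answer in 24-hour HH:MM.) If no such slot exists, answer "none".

Ines free within 07:00–17:30: 07:00–09:15, 09:30–10:00, 11:15–13:00, 14:00–14:15, 15:15–16:15.
Quinn free within 07:00–17:30: 11:00–13:15, 14:00–15:00.
Isla ∩ Ines: 09:00–09:15, 09:30–10:00, 11:15–13:00, 15:15–16:15.
Isla ∩ Ines ∩ Quinn: 11:15–13:00.
Isla ∩ Ines ∩ Quinn ∩ Mina: 11:15–13:00.
Windows ≥ 60 min: 11:15–13:00.
Latest start in the last window 11:15–13:00 is 13:00 − 60 min = 12:00.

12:00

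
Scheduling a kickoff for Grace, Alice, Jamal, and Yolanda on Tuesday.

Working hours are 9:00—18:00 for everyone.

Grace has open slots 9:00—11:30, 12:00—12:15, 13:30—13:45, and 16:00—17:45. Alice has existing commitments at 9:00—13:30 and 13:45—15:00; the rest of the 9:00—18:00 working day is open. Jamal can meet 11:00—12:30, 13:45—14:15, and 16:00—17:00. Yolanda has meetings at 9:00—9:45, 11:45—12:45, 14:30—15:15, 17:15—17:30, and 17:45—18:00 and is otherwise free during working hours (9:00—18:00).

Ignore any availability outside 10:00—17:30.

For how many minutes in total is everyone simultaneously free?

Alice free within 09:00–18:00: 13:30–13:45, 15:00–18:00.
Yolanda free within 09:00–18:00: 09:45–11:45, 12:45–14:30, 15:15–17:15, 17:30–17:45.
Grace ∩ Alice: 13:30–13:45, 16:00–17:45.
Grace ∩ Alice ∩ Jamal: 16:00–17:00.
Grace ∩ Alice ∩ Jamal ∩ Yolanda: 16:00–17:00.
Restricted to 10:00–17:30: 16:00–17:00.
Total common minutes: 60.

60 minutes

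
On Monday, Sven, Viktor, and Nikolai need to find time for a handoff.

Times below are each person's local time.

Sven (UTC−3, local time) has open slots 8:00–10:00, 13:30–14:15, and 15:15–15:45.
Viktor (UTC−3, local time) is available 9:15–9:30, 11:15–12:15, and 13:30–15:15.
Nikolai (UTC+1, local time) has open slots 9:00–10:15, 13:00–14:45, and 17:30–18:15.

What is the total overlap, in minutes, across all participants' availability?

Sven → UTC: 11:00–13:00, 16:30–17:15, 18:15–18:45.
Viktor → UTC: 12:15–12:30, 14:15–15:15, 16:30–18:15.
Nikolai → UTC: 08:00–09:15, 12:00–13:45, 16:30–17:15.
Sven ∩ Viktor: 12:15–12:30, 16:30–17:15.
Sven ∩ Viktor ∩ Nikolai: 12:15–12:30, 16:30–17:15.
Total common minutes: 15 + 45 = 60.

60 minutes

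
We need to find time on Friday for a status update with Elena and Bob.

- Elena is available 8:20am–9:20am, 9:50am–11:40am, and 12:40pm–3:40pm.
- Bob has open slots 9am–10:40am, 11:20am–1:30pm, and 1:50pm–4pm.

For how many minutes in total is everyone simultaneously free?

250 minutes

Elena ∩ Bob: 09:00–09:20, 09:50–10:40, 11:20–11:40, 12:40–13:30, 13:50–15:40.
Total common minutes: 20 + 50 + 20 + 50 + 110 = 250.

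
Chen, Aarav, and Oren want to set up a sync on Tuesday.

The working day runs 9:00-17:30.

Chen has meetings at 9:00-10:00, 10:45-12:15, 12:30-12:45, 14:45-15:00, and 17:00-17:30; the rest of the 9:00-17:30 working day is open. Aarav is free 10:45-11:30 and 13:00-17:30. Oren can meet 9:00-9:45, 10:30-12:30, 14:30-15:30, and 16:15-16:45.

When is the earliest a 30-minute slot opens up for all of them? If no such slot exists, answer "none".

Chen free within 09:00–17:30: 10:00–10:45, 12:15–12:30, 12:45–14:45, 15:00–17:00.
Chen ∩ Aarav: 13:00–14:45, 15:00–17:00.
Chen ∩ Aarav ∩ Oren: 14:30–14:45, 15:00–15:30, 16:15–16:45.
Windows ≥ 30 min: 15:00–15:30, 16:15–16:45.
Earliest such window starts at 15:00.

15:00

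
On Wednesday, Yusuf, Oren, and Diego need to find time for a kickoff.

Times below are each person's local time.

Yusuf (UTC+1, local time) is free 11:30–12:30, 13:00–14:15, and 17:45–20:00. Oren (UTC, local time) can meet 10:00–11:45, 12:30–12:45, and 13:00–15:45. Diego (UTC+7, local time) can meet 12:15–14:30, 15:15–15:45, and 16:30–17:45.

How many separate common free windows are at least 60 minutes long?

Yusuf → UTC: 10:30–11:30, 12:00–13:15, 16:45–19:00.
Oren → UTC: 10:00–11:45, 12:30–12:45, 13:00–15:45.
Diego → UTC: 05:15–07:30, 08:15–08:45, 09:30–10:45.
Yusuf ∩ Oren: 10:30–11:30, 12:30–12:45, 13:00–13:15.
Yusuf ∩ Oren ∩ Diego: 10:30–10:45.
Windows ≥ 60 min: (none).
That's 0 windows.

0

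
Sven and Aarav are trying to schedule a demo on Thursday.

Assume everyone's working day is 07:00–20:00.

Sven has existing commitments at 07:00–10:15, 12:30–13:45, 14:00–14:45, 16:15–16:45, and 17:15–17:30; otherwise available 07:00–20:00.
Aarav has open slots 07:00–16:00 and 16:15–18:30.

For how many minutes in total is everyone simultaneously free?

315 minutes

Sven free within 07:00–20:00: 10:15–12:30, 13:45–14:00, 14:45–16:15, 16:45–17:15, 17:30–20:00.
Sven ∩ Aarav: 10:15–12:30, 13:45–14:00, 14:45–16:00, 16:45–17:15, 17:30–18:30.
Total common minutes: 135 + 15 + 75 + 30 + 60 = 315.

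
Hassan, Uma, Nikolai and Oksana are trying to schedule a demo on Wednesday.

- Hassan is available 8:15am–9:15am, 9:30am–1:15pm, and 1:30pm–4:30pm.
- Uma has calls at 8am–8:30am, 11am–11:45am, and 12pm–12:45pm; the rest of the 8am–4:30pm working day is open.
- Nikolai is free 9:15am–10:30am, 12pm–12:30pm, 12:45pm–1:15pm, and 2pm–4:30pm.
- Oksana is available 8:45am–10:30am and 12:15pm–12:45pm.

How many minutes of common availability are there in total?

60 minutes

Uma free within 08:00–16:30: 08:30–11:00, 11:45–12:00, 12:45–16:30.
Hassan ∩ Uma: 08:30–09:15, 09:30–11:00, 11:45–12:00, 12:45–13:15, 13:30–16:30.
Hassan ∩ Uma ∩ Nikolai: 09:30–10:30, 12:45–13:15, 14:00–16:30.
Hassan ∩ Uma ∩ Nikolai ∩ Oksana: 09:30–10:30.
Total common minutes: 60.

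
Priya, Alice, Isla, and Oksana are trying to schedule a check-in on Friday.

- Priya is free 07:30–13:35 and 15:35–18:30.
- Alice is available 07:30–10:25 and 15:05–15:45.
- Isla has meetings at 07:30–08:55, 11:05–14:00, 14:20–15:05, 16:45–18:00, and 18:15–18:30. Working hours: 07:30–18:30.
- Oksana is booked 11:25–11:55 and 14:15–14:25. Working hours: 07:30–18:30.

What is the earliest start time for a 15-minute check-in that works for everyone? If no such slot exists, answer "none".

08:55

Isla free within 07:30–18:30: 08:55–11:05, 14:00–14:20, 15:05–16:45, 18:00–18:15.
Oksana free within 07:30–18:30: 07:30–11:25, 11:55–14:15, 14:25–18:30.
Priya ∩ Alice: 07:30–10:25, 15:35–15:45.
Priya ∩ Alice ∩ Isla: 08:55–10:25, 15:35–15:45.
Priya ∩ Alice ∩ Isla ∩ Oksana: 08:55–10:25, 15:35–15:45.
Windows ≥ 15 min: 08:55–10:25.
Earliest such window starts at 08:55.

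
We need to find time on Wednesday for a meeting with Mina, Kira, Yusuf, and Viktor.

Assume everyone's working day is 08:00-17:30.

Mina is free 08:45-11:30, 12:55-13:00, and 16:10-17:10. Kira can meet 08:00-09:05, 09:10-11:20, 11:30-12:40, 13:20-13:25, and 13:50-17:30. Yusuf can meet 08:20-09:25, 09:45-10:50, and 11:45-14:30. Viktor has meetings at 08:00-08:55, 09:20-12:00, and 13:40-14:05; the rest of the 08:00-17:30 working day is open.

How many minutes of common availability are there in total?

Viktor free within 08:00–17:30: 08:55–09:20, 12:00–13:40, 14:05–17:30.
Mina ∩ Kira: 08:45–09:05, 09:10–11:20, 16:10–17:10.
Mina ∩ Kira ∩ Yusuf: 08:45–09:05, 09:10–09:25, 09:45–10:50.
Mina ∩ Kira ∩ Yusuf ∩ Viktor: 08:55–09:05, 09:10–09:20.
Total common minutes: 10 + 10 = 20.

20 minutes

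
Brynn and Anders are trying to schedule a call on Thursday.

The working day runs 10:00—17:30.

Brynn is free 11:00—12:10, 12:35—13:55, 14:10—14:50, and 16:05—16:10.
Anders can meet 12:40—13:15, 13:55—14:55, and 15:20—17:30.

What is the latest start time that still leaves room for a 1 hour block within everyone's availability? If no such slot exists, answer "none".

none

Brynn ∩ Anders: 12:40–13:15, 14:10–14:50, 16:05–16:10.
Windows ≥ 60 min: (none).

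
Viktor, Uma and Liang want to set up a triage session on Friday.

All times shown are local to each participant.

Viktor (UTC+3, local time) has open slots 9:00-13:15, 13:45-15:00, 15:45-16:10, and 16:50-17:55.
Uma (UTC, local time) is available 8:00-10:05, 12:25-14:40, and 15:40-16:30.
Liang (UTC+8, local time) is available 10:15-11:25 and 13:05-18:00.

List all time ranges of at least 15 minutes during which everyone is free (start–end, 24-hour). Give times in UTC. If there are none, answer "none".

08:00–10:00

Viktor → UTC: 06:00–10:15, 10:45–12:00, 12:45–13:10, 13:50–14:55.
Uma → UTC: 08:00–10:05, 12:25–14:40, 15:40–16:30.
Liang → UTC: 02:15–03:25, 05:05–10:00.
Viktor ∩ Uma: 08:00–10:05, 12:45–13:10, 13:50–14:40.
Viktor ∩ Uma ∩ Liang: 08:00–10:00.
Windows ≥ 15 min: 08:00–10:00.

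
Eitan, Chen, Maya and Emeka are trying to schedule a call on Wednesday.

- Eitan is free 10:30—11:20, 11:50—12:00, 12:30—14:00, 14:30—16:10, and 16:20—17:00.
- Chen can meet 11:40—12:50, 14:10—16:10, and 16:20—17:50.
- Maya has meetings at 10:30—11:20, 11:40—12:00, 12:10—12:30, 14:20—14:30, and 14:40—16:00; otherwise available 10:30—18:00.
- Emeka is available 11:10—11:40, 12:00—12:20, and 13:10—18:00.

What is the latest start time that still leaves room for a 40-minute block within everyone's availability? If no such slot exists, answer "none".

16:20

Maya free within 10:30–18:00: 11:20–11:40, 12:00–12:10, 12:30–14:20, 14:30–14:40, 16:00–18:00.
Eitan ∩ Chen: 11:50–12:00, 12:30–12:50, 14:30–16:10, 16:20–17:00.
Eitan ∩ Chen ∩ Maya: 12:30–12:50, 14:30–14:40, 16:00–16:10, 16:20–17:00.
Eitan ∩ Chen ∩ Maya ∩ Emeka: 14:30–14:40, 16:00–16:10, 16:20–17:00.
Windows ≥ 40 min: 16:20–17:00.
Latest start in the last window 16:20–17:00 is 17:00 − 40 min = 16:20.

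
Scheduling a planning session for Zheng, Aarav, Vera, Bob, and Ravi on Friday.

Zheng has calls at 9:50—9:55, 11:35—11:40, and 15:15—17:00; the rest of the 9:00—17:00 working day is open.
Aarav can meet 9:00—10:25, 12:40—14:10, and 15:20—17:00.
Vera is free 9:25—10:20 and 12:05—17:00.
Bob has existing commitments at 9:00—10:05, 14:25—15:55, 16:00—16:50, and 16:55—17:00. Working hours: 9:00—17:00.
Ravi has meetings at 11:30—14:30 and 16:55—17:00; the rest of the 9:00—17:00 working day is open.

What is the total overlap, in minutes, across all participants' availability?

15 minutes

Zheng free within 09:00–17:00: 09:00–09:50, 09:55–11:35, 11:40–15:15.
Bob free within 09:00–17:00: 10:05–14:25, 15:55–16:00, 16:50–16:55.
Ravi free within 09:00–17:00: 09:00–11:30, 14:30–16:55.
Zheng ∩ Aarav: 09:00–09:50, 09:55–10:25, 12:40–14:10.
Zheng ∩ Aarav ∩ Vera: 09:25–09:50, 09:55–10:20, 12:40–14:10.
Zheng ∩ Aarav ∩ Vera ∩ Bob: 10:05–10:20, 12:40–14:10.
Zheng ∩ Aarav ∩ Vera ∩ Bob ∩ Ravi: 10:05–10:20.
Total common minutes: 15.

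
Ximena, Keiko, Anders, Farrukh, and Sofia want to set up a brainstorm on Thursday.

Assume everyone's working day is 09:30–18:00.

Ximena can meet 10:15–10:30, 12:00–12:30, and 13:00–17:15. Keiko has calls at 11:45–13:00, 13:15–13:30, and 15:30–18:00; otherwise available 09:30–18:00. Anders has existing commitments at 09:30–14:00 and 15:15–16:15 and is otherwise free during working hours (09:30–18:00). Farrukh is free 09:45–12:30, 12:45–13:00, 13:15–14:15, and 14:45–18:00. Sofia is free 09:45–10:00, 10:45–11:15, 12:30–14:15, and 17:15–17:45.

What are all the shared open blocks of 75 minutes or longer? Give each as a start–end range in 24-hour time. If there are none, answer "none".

Keiko free within 09:30–18:00: 09:30–11:45, 13:00–13:15, 13:30–15:30.
Anders free within 09:30–18:00: 14:00–15:15, 16:15–18:00.
Ximena ∩ Keiko: 10:15–10:30, 13:00–13:15, 13:30–15:30.
Ximena ∩ Keiko ∩ Anders: 14:00–15:15.
Ximena ∩ Keiko ∩ Anders ∩ Farrukh: 14:00–14:15, 14:45–15:15.
Ximena ∩ Keiko ∩ Anders ∩ Farrukh ∩ Sofia: 14:00–14:15.
Windows ≥ 75 min: (none).

none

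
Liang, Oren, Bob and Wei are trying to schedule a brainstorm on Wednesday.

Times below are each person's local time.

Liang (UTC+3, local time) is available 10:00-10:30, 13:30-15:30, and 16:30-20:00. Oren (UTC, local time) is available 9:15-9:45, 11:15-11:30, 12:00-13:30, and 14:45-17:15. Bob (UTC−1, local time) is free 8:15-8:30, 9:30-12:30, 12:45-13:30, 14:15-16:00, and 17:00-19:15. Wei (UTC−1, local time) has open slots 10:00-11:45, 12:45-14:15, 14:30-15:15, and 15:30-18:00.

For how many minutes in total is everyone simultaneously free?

120 minutes

Liang → UTC: 07:00–07:30, 10:30–12:30, 13:30–17:00.
Oren → UTC: 09:15–09:45, 11:15–11:30, 12:00–13:30, 14:45–17:15.
Bob → UTC: 09:15–09:30, 10:30–13:30, 13:45–14:30, 15:15–17:00, 18:00–20:15.
Wei → UTC: 11:00–12:45, 13:45–15:15, 15:30–16:15, 16:30–19:00.
Liang ∩ Oren: 11:15–11:30, 12:00–12:30, 14:45–17:00.
Liang ∩ Oren ∩ Bob: 11:15–11:30, 12:00–12:30, 15:15–17:00.
Liang ∩ Oren ∩ Bob ∩ Wei: 11:15–11:30, 12:00–12:30, 15:30–16:15, 16:30–17:00.
Total common minutes: 15 + 30 + 45 + 30 = 120.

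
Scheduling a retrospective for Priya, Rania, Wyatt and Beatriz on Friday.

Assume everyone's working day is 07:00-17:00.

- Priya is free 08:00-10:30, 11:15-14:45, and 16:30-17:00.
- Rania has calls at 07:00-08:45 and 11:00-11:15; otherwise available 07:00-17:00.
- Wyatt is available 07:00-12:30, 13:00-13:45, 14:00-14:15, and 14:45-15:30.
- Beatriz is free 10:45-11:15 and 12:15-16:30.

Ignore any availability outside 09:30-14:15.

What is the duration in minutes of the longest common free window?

45 minutes

Rania free within 07:00–17:00: 08:45–11:00, 11:15–17:00.
Priya ∩ Rania: 08:45–10:30, 11:15–14:45, 16:30–17:00.
Priya ∩ Rania ∩ Wyatt: 08:45–10:30, 11:15–12:30, 13:00–13:45, 14:00–14:15.
Priya ∩ Rania ∩ Wyatt ∩ Beatriz: 12:15–12:30, 13:00–13:45, 14:00–14:15.
Restricted to 09:30–14:15: 12:15–12:30, 13:00–13:45, 14:00–14:15.
Common window lengths: 15, 45, 15 min; longest is 45.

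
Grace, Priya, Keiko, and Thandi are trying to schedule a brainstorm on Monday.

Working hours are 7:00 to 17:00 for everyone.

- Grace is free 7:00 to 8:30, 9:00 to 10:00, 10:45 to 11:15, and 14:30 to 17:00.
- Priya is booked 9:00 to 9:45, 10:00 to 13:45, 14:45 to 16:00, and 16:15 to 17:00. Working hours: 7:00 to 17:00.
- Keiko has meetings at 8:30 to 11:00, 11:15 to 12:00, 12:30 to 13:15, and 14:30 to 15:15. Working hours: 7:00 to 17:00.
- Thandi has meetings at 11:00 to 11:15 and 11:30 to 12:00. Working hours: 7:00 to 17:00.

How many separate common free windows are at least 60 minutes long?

Priya free within 07:00–17:00: 07:00–09:00, 09:45–10:00, 13:45–14:45, 16:00–16:15.
Keiko free within 07:00–17:00: 07:00–08:30, 11:00–11:15, 12:00–12:30, 13:15–14:30, 15:15–17:00.
Thandi free within 07:00–17:00: 07:00–11:00, 11:15–11:30, 12:00–17:00.
Grace ∩ Priya: 07:00–08:30, 09:45–10:00, 14:30–14:45, 16:00–16:15.
Grace ∩ Priya ∩ Keiko: 07:00–08:30, 16:00–16:15.
Grace ∩ Priya ∩ Keiko ∩ Thandi: 07:00–08:30, 16:00–16:15.
Windows ≥ 60 min: 07:00–08:30.
That's 1 window.

1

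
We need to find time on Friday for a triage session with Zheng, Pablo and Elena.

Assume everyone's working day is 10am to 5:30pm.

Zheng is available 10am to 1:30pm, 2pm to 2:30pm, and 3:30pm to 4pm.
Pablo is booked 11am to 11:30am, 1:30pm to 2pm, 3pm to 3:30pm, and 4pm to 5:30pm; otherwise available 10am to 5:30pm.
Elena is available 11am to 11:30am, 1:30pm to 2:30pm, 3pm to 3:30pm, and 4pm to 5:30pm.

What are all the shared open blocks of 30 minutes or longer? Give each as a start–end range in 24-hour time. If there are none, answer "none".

Pablo free within 10:00–17:30: 10:00–11:00, 11:30–13:30, 14:00–15:00, 15:30–16:00.
Zheng ∩ Pablo: 10:00–11:00, 11:30–13:30, 14:00–14:30, 15:30–16:00.
Zheng ∩ Pablo ∩ Elena: 14:00–14:30.
Windows ≥ 30 min: 14:00–14:30.

14:00–14:30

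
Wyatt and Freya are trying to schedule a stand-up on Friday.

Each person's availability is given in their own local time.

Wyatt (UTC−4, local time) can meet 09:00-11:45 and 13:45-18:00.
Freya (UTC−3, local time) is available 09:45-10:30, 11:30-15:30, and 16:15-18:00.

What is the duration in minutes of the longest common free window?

Wyatt → UTC: 13:00–15:45, 17:45–22:00.
Freya → UTC: 12:45–13:30, 14:30–18:30, 19:15–21:00.
Wyatt ∩ Freya: 13:00–13:30, 14:30–15:45, 17:45–18:30, 19:15–21:00.
Common window lengths: 30, 75, 45, 105 min; longest is 105.

105 minutes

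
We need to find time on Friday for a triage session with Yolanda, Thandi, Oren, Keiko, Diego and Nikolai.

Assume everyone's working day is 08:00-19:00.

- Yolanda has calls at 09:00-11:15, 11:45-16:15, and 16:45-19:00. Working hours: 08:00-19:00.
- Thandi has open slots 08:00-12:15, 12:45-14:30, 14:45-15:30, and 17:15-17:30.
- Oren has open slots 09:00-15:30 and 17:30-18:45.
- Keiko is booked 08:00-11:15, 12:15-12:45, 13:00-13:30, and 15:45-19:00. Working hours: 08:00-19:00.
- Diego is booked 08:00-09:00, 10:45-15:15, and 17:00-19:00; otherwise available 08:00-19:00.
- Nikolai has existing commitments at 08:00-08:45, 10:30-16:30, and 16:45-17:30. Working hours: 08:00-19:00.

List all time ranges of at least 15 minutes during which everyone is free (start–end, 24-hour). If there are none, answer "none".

Yolanda free within 08:00–19:00: 08:00–09:00, 11:15–11:45, 16:15–16:45.
Keiko free within 08:00–19:00: 11:15–12:15, 12:45–13:00, 13:30–15:45.
Diego free within 08:00–19:00: 09:00–10:45, 15:15–17:00.
Nikolai free within 08:00–19:00: 08:45–10:30, 16:30–16:45, 17:30–19:00.
Yolanda ∩ Thandi: 08:00–09:00, 11:15–11:45.
Yolanda ∩ Thandi ∩ Oren: 11:15–11:45.
Yolanda ∩ Thandi ∩ Oren ∩ Keiko: 11:15–11:45.
Yolanda ∩ Thandi ∩ Oren ∩ Keiko ∩ Diego: (none).
Yolanda ∩ Thandi ∩ Oren ∩ Keiko ∩ Diego ∩ Nikolai: (none).
Windows ≥ 15 min: (none).

none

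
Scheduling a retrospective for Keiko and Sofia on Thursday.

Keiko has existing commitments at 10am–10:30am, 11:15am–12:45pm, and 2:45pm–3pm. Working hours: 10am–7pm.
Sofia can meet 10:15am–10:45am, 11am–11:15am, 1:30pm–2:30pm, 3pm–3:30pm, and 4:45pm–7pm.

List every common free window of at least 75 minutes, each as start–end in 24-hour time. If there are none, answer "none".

Keiko free within 10:00–19:00: 10:30–11:15, 12:45–14:45, 15:00–19:00.
Keiko ∩ Sofia: 10:30–10:45, 11:00–11:15, 13:30–14:30, 15:00–15:30, 16:45–19:00.
Windows ≥ 75 min: 16:45–19:00.

16:45–19:00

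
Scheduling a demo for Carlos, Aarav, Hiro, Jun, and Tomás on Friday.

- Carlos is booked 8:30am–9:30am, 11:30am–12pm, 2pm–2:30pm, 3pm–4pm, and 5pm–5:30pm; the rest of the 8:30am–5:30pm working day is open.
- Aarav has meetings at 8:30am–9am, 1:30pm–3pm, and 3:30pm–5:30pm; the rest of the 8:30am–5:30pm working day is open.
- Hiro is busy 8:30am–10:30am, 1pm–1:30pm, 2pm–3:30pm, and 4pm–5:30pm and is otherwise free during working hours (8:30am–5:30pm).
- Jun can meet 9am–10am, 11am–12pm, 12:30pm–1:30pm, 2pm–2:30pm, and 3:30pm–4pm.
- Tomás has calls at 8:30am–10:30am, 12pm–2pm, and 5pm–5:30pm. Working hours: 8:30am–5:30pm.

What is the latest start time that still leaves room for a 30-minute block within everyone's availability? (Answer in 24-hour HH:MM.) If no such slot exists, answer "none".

11:00

Carlos free within 08:30–17:30: 09:30–11:30, 12:00–14:00, 14:30–15:00, 16:00–17:00.
Aarav free within 08:30–17:30: 09:00–13:30, 15:00–15:30.
Hiro free within 08:30–17:30: 10:30–13:00, 13:30–14:00, 15:30–16:00.
Tomás free within 08:30–17:30: 10:30–12:00, 14:00–17:00.
Carlos ∩ Aarav: 09:30–11:30, 12:00–13:30.
Carlos ∩ Aarav ∩ Hiro: 10:30–11:30, 12:00–13:00.
Carlos ∩ Aarav ∩ Hiro ∩ Jun: 11:00–11:30, 12:30–13:00.
Carlos ∩ Aarav ∩ Hiro ∩ Jun ∩ Tomás: 11:00–11:30.
Windows ≥ 30 min: 11:00–11:30.
Latest start in the last window 11:00–11:30 is 11:30 − 30 min = 11:00.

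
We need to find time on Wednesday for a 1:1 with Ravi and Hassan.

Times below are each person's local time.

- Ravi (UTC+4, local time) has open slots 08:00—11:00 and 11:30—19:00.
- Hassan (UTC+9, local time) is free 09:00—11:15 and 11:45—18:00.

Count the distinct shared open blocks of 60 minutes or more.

Ravi → UTC: 04:00–07:00, 07:30–15:00.
Hassan → UTC: 00:00–02:15, 02:45–09:00.
Ravi ∩ Hassan: 04:00–07:00, 07:30–09:00.
Windows ≥ 60 min: 04:00–07:00, 07:30–09:00.
That's 2 windows.

2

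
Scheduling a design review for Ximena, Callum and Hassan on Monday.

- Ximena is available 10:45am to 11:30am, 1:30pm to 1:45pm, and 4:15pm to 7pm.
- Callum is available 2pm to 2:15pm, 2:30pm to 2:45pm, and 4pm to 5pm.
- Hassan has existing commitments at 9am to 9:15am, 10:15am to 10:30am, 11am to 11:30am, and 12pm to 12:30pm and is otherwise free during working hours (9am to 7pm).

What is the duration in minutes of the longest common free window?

Hassan free within 09:00–19:00: 09:15–10:15, 10:30–11:00, 11:30–12:00, 12:30–19:00.
Ximena ∩ Callum: 16:15–17:00.
Ximena ∩ Callum ∩ Hassan: 16:15–17:00.
Single common window of 45 minutes.

45 minutes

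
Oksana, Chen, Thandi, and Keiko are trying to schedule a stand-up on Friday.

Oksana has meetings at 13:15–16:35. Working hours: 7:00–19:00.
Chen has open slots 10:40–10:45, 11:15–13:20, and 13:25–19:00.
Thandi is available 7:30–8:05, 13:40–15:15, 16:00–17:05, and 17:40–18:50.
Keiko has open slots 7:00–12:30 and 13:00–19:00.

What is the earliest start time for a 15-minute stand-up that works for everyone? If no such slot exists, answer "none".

16:35

Oksana free within 07:00–19:00: 07:00–13:15, 16:35–19:00.
Oksana ∩ Chen: 10:40–10:45, 11:15–13:15, 16:35–19:00.
Oksana ∩ Chen ∩ Thandi: 16:35–17:05, 17:40–18:50.
Oksana ∩ Chen ∩ Thandi ∩ Keiko: 16:35–17:05, 17:40–18:50.
Windows ≥ 15 min: 16:35–17:05, 17:40–18:50.
Earliest such window starts at 16:35.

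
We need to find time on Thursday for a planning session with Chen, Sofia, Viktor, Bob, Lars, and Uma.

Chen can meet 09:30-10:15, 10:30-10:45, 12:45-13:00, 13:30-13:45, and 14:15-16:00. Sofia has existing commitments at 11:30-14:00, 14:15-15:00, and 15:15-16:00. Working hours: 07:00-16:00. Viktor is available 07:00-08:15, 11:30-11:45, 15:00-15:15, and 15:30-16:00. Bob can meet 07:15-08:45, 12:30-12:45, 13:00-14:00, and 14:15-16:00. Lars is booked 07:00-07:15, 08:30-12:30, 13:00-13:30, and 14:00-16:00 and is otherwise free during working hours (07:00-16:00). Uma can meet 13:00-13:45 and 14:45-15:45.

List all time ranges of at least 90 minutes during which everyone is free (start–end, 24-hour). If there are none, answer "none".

Sofia free within 07:00–16:00: 07:00–11:30, 14:00–14:15, 15:00–15:15.
Lars free within 07:00–16:00: 07:15–08:30, 12:30–13:00, 13:30–14:00.
Chen ∩ Sofia: 09:30–10:15, 10:30–10:45, 15:00–15:15.
Chen ∩ Sofia ∩ Viktor: 15:00–15:15.
Chen ∩ Sofia ∩ Viktor ∩ Bob: 15:00–15:15.
Chen ∩ Sofia ∩ Viktor ∩ Bob ∩ Lars: (none).
Chen ∩ Sofia ∩ Viktor ∩ Bob ∩ Lars ∩ Uma: (none).
Windows ≥ 90 min: (none).

none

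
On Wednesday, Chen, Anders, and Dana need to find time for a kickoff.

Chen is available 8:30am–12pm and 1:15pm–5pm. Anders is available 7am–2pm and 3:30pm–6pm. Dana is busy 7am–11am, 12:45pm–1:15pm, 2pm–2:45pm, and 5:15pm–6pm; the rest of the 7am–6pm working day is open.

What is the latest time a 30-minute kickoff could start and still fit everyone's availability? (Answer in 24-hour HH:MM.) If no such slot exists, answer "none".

16:30

Dana free within 07:00–18:00: 11:00–12:45, 13:15–14:00, 14:45–17:15.
Chen ∩ Anders: 08:30–12:00, 13:15–14:00, 15:30–17:00.
Chen ∩ Anders ∩ Dana: 11:00–12:00, 13:15–14:00, 15:30–17:00.
Windows ≥ 30 min: 11:00–12:00, 13:15–14:00, 15:30–17:00.
Latest start in the last window 15:30–17:00 is 17:00 − 30 min = 16:30.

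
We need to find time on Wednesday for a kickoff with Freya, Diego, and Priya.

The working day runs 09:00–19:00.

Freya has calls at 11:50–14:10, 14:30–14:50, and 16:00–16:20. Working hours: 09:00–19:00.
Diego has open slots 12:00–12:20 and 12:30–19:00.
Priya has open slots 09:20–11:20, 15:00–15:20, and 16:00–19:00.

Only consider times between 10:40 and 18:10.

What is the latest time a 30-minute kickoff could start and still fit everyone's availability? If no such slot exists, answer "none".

Freya free within 09:00–19:00: 09:00–11:50, 14:10–14:30, 14:50–16:00, 16:20–19:00.
Freya ∩ Diego: 14:10–14:30, 14:50–16:00, 16:20–19:00.
Freya ∩ Diego ∩ Priya: 15:00–15:20, 16:20–19:00.
Restricted to 10:40–18:10: 15:00–15:20, 16:20–18:10.
Windows ≥ 30 min: 16:20–18:10.
Latest start in the last window 16:20–18:10 is 18:10 − 30 min = 17:40.

17:40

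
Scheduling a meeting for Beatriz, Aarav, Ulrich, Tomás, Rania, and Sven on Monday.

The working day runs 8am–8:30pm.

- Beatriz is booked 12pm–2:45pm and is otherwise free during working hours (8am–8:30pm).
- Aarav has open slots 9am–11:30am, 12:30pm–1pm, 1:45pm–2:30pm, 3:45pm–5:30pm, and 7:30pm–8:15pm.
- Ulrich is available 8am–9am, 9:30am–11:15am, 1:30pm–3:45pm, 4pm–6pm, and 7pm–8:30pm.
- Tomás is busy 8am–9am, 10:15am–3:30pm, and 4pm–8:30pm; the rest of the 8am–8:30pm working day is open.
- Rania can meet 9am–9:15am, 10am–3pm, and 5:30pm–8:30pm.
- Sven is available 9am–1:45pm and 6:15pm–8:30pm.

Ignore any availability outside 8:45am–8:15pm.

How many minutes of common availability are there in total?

15 minutes

Beatriz free within 08:00–20:30: 08:00–12:00, 14:45–20:30.
Tomás free within 08:00–20:30: 09:00–10:15, 15:30–16:00.
Beatriz ∩ Aarav: 09:00–11:30, 15:45–17:30, 19:30–20:15.
Beatriz ∩ Aarav ∩ Ulrich: 09:30–11:15, 16:00–17:30, 19:30–20:15.
Beatriz ∩ Aarav ∩ Ulrich ∩ Tomás: 09:30–10:15.
Beatriz ∩ Aarav ∩ Ulrich ∩ Tomás ∩ Rania: 10:00–10:15.
Beatriz ∩ Aarav ∩ Ulrich ∩ Tomás ∩ Rania ∩ Sven: 10:00–10:15.
Restricted to 08:45–20:15: 10:00–10:15.
Total common minutes: 15.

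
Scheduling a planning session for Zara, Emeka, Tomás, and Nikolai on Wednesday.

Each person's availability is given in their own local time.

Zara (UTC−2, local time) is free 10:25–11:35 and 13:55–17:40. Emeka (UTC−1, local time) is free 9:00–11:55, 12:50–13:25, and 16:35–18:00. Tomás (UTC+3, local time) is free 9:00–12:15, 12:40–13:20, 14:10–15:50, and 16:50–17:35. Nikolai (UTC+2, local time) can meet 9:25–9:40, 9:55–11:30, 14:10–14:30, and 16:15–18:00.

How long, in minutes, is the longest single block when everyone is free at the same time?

Zara → UTC: 12:25–13:35, 15:55–19:40.
Emeka → UTC: 10:00–12:55, 13:50–14:25, 17:35–19:00.
Tomás → UTC: 06:00–09:15, 09:40–10:20, 11:10–12:50, 13:50–14:35.
Nikolai → UTC: 07:25–07:40, 07:55–09:30, 12:10–12:30, 14:15–16:00.
Zara ∩ Emeka: 12:25–12:55, 17:35–19:00.
Zara ∩ Emeka ∩ Tomás: 12:25–12:50.
Zara ∩ Emeka ∩ Tomás ∩ Nikolai: 12:25–12:30.
Single common window of 5 minutes.

5 minutes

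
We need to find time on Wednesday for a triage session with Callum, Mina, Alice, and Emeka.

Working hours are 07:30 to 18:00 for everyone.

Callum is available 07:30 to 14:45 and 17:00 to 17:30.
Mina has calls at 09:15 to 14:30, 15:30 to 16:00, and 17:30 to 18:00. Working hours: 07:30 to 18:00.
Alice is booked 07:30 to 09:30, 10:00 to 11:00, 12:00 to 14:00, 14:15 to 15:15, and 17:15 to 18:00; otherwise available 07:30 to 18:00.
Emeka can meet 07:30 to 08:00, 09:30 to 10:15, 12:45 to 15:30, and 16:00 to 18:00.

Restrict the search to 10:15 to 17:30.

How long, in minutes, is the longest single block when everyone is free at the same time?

Mina free within 07:30–18:00: 07:30–09:15, 14:30–15:30, 16:00–17:30.
Alice free within 07:30–18:00: 09:30–10:00, 11:00–12:00, 14:00–14:15, 15:15–17:15.
Callum ∩ Mina: 07:30–09:15, 14:30–14:45, 17:00–17:30.
Callum ∩ Mina ∩ Alice: 17:00–17:15.
Callum ∩ Mina ∩ Alice ∩ Emeka: 17:00–17:15.
Restricted to 10:15–17:30: 17:00–17:15.
Single common window of 15 minutes.

15 minutes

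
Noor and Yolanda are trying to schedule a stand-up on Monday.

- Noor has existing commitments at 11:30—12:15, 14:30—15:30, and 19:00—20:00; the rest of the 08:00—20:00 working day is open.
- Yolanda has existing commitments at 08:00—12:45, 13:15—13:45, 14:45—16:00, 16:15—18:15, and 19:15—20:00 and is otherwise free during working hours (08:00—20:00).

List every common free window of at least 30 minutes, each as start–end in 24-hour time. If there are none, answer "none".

12:45–13:15, 13:45–14:30, 18:15–19:00

Noor free within 08:00–20:00: 08:00–11:30, 12:15–14:30, 15:30–19:00.
Yolanda free within 08:00–20:00: 12:45–13:15, 13:45–14:45, 16:00–16:15, 18:15–19:15.
Noor ∩ Yolanda: 12:45–13:15, 13:45–14:30, 16:00–16:15, 18:15–19:00.
Windows ≥ 30 min: 12:45–13:15, 13:45–14:30, 18:15–19:00.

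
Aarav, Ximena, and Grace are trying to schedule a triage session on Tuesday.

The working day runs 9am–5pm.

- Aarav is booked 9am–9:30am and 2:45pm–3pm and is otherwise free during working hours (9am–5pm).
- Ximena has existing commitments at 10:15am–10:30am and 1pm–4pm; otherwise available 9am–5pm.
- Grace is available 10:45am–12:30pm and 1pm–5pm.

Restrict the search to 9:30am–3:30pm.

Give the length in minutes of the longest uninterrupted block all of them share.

Aarav free within 09:00–17:00: 09:30–14:45, 15:00–17:00.
Ximena free within 09:00–17:00: 09:00–10:15, 10:30–13:00, 16:00–17:00.
Aarav ∩ Ximena: 09:30–10:15, 10:30–13:00, 16:00–17:00.
Aarav ∩ Ximena ∩ Grace: 10:45–12:30, 16:00–17:00.
Restricted to 09:30–15:30: 10:45–12:30.
Single common window of 105 minutes.

105 minutes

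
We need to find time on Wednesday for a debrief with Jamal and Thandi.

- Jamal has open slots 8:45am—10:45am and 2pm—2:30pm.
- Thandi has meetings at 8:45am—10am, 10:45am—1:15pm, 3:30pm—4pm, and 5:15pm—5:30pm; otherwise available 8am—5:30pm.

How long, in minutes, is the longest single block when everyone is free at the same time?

45 minutes

Thandi free within 08:00–17:30: 08:00–08:45, 10:00–10:45, 13:15–15:30, 16:00–17:15.
Jamal ∩ Thandi: 10:00–10:45, 14:00–14:30.
Common window lengths: 45, 30 min; longest is 45.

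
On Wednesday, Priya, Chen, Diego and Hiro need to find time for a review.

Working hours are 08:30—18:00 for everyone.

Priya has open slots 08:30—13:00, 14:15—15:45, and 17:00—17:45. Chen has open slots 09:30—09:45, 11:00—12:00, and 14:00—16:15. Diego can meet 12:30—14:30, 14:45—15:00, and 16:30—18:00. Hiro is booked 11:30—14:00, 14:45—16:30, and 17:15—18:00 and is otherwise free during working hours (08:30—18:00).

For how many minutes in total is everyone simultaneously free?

Hiro free within 08:30–18:00: 08:30–11:30, 14:00–14:45, 16:30–17:15.
Priya ∩ Chen: 09:30–09:45, 11:00–12:00, 14:15–15:45.
Priya ∩ Chen ∩ Diego: 14:15–14:30, 14:45–15:00.
Priya ∩ Chen ∩ Diego ∩ Hiro: 14:15–14:30.
Total common minutes: 15.

15 minutes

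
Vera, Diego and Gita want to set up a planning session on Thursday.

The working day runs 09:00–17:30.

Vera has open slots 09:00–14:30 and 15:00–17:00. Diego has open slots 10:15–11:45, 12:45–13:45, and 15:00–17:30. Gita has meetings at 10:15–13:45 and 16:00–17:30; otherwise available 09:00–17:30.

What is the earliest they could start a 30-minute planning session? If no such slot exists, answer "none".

Gita free within 09:00–17:30: 09:00–10:15, 13:45–16:00.
Vera ∩ Diego: 10:15–11:45, 12:45–13:45, 15:00–17:00.
Vera ∩ Diego ∩ Gita: 15:00–16:00.
Windows ≥ 30 min: 15:00–16:00.
Earliest such window starts at 15:00.

15:00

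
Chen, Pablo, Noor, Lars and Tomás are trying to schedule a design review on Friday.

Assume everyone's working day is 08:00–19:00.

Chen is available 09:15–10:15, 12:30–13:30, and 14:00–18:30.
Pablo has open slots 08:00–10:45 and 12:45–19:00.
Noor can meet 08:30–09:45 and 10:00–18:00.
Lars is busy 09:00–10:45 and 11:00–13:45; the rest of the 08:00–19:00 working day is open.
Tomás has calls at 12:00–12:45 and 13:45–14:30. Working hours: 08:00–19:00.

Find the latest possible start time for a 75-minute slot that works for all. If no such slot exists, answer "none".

16:45

Lars free within 08:00–19:00: 08:00–09:00, 10:45–11:00, 13:45–19:00.
Tomás free within 08:00–19:00: 08:00–12:00, 12:45–13:45, 14:30–19:00.
Chen ∩ Pablo: 09:15–10:15, 12:45–13:30, 14:00–18:30.
Chen ∩ Pablo ∩ Noor: 09:15–09:45, 10:00–10:15, 12:45–13:30, 14:00–18:00.
Chen ∩ Pablo ∩ Noor ∩ Lars: 14:00–18:00.
Chen ∩ Pablo ∩ Noor ∩ Lars ∩ Tomás: 14:30–18:00.
Windows ≥ 75 min: 14:30–18:00.
Latest start in the last window 14:30–18:00 is 18:00 − 75 min = 16:45.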